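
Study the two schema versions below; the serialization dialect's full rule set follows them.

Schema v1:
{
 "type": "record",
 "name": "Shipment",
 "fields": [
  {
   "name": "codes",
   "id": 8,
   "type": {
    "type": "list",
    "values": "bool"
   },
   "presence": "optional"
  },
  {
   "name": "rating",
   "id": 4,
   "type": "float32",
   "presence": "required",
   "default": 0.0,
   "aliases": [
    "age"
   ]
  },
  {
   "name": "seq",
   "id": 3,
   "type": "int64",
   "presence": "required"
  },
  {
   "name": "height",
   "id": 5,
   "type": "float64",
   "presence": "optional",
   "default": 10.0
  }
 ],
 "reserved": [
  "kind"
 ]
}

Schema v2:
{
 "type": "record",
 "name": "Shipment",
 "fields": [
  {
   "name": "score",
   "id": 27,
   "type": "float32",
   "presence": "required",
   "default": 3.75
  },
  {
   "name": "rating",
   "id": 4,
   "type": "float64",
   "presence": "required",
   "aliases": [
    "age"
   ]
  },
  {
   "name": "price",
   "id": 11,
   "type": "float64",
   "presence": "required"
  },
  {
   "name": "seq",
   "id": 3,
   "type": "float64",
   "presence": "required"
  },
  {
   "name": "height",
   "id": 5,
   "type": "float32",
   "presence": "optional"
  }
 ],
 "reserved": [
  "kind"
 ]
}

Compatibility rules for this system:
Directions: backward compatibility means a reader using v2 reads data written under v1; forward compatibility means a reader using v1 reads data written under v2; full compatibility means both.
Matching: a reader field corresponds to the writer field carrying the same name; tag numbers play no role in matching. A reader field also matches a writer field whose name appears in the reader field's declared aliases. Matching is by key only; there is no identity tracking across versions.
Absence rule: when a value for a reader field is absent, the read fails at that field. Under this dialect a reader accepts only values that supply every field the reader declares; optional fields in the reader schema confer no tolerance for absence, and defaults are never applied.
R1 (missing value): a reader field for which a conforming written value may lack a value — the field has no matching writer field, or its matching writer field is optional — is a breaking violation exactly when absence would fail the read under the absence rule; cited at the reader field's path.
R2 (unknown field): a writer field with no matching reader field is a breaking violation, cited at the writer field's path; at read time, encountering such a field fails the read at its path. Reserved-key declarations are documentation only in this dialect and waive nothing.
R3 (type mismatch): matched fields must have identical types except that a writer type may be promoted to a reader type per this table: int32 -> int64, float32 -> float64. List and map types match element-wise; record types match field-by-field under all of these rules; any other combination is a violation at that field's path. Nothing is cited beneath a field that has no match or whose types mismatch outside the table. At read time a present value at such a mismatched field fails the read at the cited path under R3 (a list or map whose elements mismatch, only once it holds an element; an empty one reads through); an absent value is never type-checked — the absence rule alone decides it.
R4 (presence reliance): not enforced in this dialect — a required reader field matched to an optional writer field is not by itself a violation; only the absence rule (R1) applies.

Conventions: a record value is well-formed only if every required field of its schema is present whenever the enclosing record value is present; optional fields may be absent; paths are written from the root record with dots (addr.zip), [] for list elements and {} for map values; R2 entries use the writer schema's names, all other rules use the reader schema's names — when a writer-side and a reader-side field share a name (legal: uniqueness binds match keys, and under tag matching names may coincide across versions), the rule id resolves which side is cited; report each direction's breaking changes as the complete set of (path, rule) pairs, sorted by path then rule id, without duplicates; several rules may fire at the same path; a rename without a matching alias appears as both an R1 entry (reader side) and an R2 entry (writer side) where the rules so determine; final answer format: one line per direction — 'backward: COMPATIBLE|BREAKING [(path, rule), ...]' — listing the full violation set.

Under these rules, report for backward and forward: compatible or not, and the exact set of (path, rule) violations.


backward: BREAKING [(codes, R2), (height, R1), (height, R3), (price, R1), (score, R1), (seq, R3)]; forward: BREAKING [(codes, R1), (height, R1), (price, R2), (rating, R3), (score, R2), (seq, R3)]

arrows below run writer -> reader for Shipment
backward on Shipment — v2 reading data written by v1:
  score has no writer counterpart
  float32 -> float64, writer required: rating aligns to rating
  price has no writer counterpart
  int64 -> float64, writer required: seq aligns to seq
  float64 -> float32, writer optional: height aligns to height
  codes (writer side), unknown to reader
  R2 fires at codes
  R1 fires at height
  R3 fires at height
  R1 fires at price
  R1 fires at score
  R3 fires at seq
  => 6 violation(s): backward is BREAKING for Shipment
forward on Shipment — v1 reading data written by v2:
  codes has no writer counterpart
  float64 -> float32, writer required: rating aligns to rating
  float64 -> int64, writer required: seq aligns to seq
  float32 -> float64, writer optional: height aligns to height
  score (writer side), unknown to reader
  price (writer side), unknown to reader
  R1 fires at codes
  R1 fires at height
  R2 fires at price
  R3 fires at rating
  R2 fires at score
  R3 fires at seq
  => 6 violation(s): forward is BREAKING for Shipment


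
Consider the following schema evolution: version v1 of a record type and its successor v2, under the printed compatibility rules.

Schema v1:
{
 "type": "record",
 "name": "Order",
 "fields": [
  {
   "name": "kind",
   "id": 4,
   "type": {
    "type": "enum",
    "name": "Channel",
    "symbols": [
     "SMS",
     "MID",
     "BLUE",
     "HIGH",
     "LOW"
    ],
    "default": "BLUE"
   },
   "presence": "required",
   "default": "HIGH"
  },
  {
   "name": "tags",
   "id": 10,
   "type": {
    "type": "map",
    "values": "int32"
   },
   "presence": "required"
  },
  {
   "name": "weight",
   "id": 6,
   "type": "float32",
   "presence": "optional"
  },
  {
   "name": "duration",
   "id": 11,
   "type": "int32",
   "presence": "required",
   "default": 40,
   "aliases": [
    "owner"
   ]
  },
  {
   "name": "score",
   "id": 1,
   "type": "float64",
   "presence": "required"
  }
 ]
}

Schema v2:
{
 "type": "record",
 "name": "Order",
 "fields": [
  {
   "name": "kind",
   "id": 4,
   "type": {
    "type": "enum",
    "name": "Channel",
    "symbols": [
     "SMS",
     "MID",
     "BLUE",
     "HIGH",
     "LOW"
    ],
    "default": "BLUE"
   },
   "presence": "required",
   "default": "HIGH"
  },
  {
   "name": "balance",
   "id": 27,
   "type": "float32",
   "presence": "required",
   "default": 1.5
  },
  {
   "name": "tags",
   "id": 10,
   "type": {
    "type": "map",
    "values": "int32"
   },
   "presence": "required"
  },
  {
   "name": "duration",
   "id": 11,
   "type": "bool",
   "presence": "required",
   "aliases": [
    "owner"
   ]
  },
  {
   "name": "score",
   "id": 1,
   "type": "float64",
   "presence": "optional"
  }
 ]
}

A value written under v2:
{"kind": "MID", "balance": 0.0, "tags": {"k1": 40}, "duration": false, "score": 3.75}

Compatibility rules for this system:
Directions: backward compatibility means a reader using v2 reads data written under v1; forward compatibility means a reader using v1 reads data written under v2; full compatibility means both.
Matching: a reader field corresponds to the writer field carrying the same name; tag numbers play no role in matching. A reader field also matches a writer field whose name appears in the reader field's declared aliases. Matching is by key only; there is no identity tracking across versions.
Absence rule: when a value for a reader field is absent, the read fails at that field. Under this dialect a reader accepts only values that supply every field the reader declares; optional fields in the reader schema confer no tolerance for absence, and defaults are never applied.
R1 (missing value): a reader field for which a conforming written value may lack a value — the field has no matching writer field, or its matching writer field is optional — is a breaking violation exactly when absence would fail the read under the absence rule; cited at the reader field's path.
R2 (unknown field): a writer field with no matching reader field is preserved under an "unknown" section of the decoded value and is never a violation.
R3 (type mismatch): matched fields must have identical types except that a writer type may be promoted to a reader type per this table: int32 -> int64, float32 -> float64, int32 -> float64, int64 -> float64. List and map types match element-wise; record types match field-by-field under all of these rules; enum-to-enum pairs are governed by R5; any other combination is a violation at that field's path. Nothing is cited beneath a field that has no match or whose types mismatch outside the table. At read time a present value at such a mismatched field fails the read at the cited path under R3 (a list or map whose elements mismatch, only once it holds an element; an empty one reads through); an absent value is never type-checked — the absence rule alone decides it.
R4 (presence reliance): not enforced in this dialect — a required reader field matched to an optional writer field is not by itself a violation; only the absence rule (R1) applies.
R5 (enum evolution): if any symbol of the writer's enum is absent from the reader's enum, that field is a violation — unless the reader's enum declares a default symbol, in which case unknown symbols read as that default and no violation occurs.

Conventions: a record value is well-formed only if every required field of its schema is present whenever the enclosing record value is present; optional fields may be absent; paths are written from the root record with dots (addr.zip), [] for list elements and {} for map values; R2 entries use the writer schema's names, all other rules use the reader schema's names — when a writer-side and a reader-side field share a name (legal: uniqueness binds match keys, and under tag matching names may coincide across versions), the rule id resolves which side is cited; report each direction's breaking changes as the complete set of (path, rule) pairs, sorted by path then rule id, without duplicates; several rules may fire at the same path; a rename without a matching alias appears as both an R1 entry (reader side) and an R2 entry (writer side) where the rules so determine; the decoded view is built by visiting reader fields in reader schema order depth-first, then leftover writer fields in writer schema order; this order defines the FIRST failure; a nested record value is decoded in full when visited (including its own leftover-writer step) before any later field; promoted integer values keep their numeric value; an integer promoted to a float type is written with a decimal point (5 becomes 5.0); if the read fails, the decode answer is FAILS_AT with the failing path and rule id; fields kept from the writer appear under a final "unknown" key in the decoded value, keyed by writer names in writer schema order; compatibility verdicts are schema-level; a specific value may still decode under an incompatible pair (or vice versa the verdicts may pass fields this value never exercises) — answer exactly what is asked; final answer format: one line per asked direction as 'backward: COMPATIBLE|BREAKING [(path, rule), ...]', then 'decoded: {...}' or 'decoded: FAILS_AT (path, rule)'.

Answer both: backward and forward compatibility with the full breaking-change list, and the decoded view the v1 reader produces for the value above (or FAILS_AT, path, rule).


backward: BREAKING [(balance, R1), (duration, R3)]; forward: BREAKING [(duration, R3), (score, R1), (weight, R1)]; decoded: FAILS_AT (weight, R1)

each type pair in Order: writer, then reader
backward for Order (reader v2, writer v1):
  kind: Channel -> Channel, writer required; from kind
  balance: no writer-side match
  tags: map<string, int32> -> map<string, int32>, writer required; from tags
  duration: int32 -> bool, writer required; from duration
  score: float64 -> float64, writer required; from score
  writer weight: unknown to reader
  breaking: (balance, R1)
  breaking: (duration, R3)
  backward on Order therefore BREAKING (2)
forward for Order (reader v1, writer v2):
  kind: Channel -> Channel, writer required; from kind
  tags: map<string, int32> -> map<string, int32>, writer required; from tags
  weight: no writer-side match
  duration: bool -> int32, writer required; from duration
  score: float64 -> float64, writer optional; from score
  writer balance: unknown to reader
  breaking: (duration, R3)
  breaking: (score, R1)
  breaking: (weight, R1)
  forward on Order therefore BREAKING (3)
decode walk for Order under reader schema v1:
  kind := "MID"
  tags := {"k1": 40}
  read fails at weight under R1 (no fill)
  => FAILS_AT (weight, R1)


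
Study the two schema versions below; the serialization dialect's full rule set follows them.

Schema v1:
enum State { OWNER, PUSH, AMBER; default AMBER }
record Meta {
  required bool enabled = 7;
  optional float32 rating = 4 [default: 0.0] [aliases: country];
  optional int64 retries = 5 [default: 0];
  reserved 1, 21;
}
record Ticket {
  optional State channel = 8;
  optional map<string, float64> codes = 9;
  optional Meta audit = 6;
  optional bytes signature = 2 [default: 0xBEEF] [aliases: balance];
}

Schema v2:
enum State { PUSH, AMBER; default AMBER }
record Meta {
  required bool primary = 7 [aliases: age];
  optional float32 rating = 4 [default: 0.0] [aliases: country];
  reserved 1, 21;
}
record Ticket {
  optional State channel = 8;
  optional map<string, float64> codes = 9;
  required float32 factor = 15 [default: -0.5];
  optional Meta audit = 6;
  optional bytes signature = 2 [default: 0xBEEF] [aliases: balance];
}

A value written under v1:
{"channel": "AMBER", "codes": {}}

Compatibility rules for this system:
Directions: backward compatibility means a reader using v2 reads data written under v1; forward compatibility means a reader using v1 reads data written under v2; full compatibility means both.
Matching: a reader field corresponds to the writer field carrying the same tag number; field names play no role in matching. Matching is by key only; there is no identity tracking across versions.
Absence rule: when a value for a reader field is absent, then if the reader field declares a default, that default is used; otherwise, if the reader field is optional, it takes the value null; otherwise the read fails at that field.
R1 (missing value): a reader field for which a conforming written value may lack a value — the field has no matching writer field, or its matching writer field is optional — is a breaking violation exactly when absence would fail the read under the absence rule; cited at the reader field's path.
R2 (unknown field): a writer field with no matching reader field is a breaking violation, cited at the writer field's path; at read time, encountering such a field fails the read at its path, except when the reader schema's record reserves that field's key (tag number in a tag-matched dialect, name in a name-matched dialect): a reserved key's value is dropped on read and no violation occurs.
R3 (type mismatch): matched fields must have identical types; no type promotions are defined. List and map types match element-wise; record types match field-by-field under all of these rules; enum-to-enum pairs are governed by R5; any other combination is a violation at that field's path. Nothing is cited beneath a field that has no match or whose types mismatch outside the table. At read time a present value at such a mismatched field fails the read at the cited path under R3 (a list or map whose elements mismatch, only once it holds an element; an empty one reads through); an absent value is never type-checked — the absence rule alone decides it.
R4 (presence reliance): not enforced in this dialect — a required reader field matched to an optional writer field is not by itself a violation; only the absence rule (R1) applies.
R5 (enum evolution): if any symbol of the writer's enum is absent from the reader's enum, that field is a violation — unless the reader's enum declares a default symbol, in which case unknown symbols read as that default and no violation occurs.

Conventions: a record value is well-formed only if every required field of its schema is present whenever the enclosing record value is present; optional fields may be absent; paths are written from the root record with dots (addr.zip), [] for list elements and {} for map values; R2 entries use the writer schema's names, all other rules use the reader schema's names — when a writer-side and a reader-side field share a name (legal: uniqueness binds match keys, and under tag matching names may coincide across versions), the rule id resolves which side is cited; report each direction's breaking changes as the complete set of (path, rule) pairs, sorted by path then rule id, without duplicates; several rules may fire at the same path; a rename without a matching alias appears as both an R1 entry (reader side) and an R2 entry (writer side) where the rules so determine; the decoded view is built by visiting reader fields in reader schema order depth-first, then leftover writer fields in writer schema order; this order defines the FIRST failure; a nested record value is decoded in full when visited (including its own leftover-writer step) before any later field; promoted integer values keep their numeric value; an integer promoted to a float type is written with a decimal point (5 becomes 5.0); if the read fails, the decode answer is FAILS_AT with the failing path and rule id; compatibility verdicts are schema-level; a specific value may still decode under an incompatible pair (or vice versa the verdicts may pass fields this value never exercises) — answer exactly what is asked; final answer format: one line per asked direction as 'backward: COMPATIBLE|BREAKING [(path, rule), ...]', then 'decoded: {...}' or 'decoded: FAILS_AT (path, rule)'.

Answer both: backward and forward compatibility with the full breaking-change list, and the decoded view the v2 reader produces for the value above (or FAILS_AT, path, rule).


arrows below run writer -> reader for Ticket
checking backward for Ticket: reader v2 against writer v1:
  channel: paired with writer channel (State -> State; writer optional)
  codes: paired with writer codes (map<string, float64> -> map<string, float64>; writer optional)
  factor has no writer counterpart
  audit: paired with writer audit (Meta -> Meta; writer optional)
  signature: paired with writer signature (bytes -> bytes; writer optional)
  audit.primary: paired with writer audit.enabled (bool -> bool; writer required)
  audit.rating: paired with writer audit.rating (float32 -> float32; writer optional)
  audit.retries (writer side), unknown to reader
  breaking: (audit.retries, R2)
  => backward: BREAKING (1)
checking forward for Ticket: reader v1 against writer v2:
  channel: paired with writer channel (State -> State; writer optional)
  codes: paired with writer codes (map<string, float64> -> map<string, float64>; writer optional)
  audit: paired with writer audit (Meta -> Meta; writer optional)
  signature: paired with writer signature (bytes -> bytes; writer optional)
  factor (writer side), unknown to reader
  audit.enabled: paired with writer audit.primary (bool -> bool; writer required)
  audit.rating: paired with writer audit.rating (float32 -> float32; writer optional)
  audit.retries has no writer counterpart
  breaking: (factor, R2)
  => forward: BREAKING (1)
decode (reader v2):
  channel := "AMBER"
  codes := {}
  factor := -0.5 (no value, default fills)
  audit := null (not supplied -> null)
  signature := 0xBEEF (no value, default fills)
  => decoded: {"channel": "AMBER", "codes": {}, "factor": -0.5, "audit": null, "signature": 0xBEEF}

backward: BREAKING [(audit.retries, R2)]; forward: BREAKING [(factor, R2)]; decoded: {"channel": "AMBER", "codes": {}, "factor": -0.5, "audit": null, "signature": 0xBEEF}


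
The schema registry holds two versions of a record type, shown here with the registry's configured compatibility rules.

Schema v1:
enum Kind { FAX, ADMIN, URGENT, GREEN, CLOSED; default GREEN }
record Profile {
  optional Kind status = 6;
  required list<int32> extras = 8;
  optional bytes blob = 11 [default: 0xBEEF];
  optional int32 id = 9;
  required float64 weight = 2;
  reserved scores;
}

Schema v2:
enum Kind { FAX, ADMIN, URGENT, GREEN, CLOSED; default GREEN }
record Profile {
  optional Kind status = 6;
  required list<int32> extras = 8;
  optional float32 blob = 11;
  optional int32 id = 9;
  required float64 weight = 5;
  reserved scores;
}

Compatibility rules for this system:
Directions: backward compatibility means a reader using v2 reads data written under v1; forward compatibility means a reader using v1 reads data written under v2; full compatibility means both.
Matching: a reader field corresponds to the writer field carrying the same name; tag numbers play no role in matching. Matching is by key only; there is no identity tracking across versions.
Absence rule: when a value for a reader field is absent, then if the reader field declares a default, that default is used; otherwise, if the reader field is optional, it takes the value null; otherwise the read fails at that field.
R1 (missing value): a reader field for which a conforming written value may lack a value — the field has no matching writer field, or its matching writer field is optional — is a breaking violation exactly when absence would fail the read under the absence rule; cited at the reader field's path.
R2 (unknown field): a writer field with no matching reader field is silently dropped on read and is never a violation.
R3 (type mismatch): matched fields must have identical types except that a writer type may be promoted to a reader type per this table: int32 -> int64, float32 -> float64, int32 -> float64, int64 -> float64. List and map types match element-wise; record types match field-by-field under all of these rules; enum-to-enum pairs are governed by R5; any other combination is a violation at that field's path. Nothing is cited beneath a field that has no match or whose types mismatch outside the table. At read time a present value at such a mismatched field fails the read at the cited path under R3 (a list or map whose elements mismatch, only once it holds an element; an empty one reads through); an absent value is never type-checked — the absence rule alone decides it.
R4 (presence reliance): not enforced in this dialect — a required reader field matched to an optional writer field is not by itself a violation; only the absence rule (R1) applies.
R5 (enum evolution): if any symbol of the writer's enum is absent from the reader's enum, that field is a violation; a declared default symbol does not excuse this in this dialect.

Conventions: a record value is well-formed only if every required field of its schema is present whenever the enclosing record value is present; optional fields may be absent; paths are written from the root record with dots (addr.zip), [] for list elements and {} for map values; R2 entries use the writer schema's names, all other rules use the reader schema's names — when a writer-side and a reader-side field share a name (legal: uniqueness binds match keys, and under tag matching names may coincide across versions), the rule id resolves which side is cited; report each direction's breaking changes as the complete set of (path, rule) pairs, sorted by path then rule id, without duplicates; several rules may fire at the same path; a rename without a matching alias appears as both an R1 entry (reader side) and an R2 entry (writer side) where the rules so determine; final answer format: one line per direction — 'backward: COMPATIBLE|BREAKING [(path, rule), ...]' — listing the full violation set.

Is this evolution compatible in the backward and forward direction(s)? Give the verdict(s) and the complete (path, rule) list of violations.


in Profile below, arrows point writer -> reader
backward analysis of Profile with v2 as reader and v1 as writer:
  Kind -> Kind, writer optional: status aligns to status
  list<int32> -> list<int32>, writer required: extras aligns to extras
  bytes -> float32, writer optional: blob aligns to blob
  int32 -> int32, writer optional: id aligns to id
  float64 -> float64, writer required: weight aligns to weight
  violation R3 at blob
  => backward: BREAKING (1)
forward analysis of Profile with v1 as reader and v2 as writer:
  Kind -> Kind, writer optional: status aligns to status
  list<int32> -> list<int32>, writer required: extras aligns to extras
  float32 -> bytes, writer optional: blob aligns to blob
  int32 -> int32, writer optional: id aligns to id
  float64 -> float64, writer required: weight aligns to weight
  violation R3 at blob
  => forward: BREAKING (1)

backward: BREAKING [(blob, R3)]; forward: BREAKING [(blob, R3)]


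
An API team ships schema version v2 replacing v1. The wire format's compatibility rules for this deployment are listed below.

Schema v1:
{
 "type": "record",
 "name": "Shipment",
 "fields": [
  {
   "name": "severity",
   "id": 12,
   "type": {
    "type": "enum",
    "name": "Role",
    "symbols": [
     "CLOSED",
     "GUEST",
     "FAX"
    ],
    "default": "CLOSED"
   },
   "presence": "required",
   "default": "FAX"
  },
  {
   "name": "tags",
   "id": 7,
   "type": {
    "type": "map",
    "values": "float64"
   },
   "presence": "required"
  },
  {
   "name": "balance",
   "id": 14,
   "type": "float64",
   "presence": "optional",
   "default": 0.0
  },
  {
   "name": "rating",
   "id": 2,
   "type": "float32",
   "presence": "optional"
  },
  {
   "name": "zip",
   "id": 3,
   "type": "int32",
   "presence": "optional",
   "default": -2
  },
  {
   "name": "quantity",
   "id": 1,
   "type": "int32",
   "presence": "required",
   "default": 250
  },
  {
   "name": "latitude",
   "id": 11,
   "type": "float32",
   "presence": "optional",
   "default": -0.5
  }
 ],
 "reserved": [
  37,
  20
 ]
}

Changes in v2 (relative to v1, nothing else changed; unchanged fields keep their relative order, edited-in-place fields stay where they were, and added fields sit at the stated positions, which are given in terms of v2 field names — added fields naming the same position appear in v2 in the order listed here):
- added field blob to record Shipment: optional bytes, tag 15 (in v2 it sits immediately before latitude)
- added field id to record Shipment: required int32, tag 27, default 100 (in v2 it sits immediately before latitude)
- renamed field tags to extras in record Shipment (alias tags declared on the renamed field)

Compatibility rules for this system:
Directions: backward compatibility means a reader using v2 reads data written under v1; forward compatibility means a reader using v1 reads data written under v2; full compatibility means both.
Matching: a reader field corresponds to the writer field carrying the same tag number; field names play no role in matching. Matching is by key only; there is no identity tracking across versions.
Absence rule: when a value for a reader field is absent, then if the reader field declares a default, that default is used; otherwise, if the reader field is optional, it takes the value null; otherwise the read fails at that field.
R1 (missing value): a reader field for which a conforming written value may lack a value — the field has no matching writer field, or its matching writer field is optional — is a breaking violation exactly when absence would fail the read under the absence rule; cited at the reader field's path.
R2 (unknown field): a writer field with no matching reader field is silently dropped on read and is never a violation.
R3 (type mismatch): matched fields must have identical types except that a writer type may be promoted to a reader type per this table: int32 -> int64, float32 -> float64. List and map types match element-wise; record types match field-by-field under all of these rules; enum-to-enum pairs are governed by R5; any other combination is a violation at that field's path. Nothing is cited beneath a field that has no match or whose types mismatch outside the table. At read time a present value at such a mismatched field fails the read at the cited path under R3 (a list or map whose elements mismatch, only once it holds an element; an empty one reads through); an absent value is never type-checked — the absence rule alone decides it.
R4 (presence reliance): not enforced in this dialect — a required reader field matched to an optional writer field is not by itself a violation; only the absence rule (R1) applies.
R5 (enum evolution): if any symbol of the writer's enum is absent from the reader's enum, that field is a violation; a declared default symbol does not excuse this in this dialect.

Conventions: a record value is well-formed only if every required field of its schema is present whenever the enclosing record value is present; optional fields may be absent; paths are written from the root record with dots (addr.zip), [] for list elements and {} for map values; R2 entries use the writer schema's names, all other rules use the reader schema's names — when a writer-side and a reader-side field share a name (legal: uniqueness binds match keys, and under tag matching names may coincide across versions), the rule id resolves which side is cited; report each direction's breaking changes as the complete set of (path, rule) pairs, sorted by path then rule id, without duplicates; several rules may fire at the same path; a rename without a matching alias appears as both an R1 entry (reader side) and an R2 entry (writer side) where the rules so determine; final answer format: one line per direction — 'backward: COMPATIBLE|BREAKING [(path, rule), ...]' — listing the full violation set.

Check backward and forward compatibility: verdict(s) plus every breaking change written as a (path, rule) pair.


backward: COMPATIBLE []; forward: COMPATIBLE []

in Shipment below, arrows point writer -> reader
backward pass over Shipment, reader schema v2, writer schema v1:
  severity <- severity (Role -> Role, writer required)
  extras <- tags (map<string, float64> -> map<string, float64>, writer required)
  balance <- balance (float64 -> float64, writer optional)
  rating <- rating (float32 -> float32, writer optional)
  zip <- zip (int32 -> int32, writer optional)
  quantity <- quantity (int32 -> int32, writer required)
  blob: no writer-side match
  id: no writer-side match
  latitude <- latitude (float32 -> float32, writer optional)
  => backward verdict for Shipment: COMPATIBLE, no violations
forward pass over Shipment, reader schema v1, writer schema v2:
  severity <- severity (Role -> Role, writer required)
  tags <- extras (map<string, float64> -> map<string, float64>, writer required)
  balance <- balance (float64 -> float64, writer optional)
  rating <- rating (float32 -> float32, writer optional)
  zip <- zip (int32 -> int32, writer optional)
  quantity <- quantity (int32 -> int32, writer required)
  latitude <- latitude (float32 -> float32, writer optional)
  writer field blob has no reader counterpart
  writer field id has no reader counterpart
  => forward verdict for Shipment: COMPATIBLE, no violations


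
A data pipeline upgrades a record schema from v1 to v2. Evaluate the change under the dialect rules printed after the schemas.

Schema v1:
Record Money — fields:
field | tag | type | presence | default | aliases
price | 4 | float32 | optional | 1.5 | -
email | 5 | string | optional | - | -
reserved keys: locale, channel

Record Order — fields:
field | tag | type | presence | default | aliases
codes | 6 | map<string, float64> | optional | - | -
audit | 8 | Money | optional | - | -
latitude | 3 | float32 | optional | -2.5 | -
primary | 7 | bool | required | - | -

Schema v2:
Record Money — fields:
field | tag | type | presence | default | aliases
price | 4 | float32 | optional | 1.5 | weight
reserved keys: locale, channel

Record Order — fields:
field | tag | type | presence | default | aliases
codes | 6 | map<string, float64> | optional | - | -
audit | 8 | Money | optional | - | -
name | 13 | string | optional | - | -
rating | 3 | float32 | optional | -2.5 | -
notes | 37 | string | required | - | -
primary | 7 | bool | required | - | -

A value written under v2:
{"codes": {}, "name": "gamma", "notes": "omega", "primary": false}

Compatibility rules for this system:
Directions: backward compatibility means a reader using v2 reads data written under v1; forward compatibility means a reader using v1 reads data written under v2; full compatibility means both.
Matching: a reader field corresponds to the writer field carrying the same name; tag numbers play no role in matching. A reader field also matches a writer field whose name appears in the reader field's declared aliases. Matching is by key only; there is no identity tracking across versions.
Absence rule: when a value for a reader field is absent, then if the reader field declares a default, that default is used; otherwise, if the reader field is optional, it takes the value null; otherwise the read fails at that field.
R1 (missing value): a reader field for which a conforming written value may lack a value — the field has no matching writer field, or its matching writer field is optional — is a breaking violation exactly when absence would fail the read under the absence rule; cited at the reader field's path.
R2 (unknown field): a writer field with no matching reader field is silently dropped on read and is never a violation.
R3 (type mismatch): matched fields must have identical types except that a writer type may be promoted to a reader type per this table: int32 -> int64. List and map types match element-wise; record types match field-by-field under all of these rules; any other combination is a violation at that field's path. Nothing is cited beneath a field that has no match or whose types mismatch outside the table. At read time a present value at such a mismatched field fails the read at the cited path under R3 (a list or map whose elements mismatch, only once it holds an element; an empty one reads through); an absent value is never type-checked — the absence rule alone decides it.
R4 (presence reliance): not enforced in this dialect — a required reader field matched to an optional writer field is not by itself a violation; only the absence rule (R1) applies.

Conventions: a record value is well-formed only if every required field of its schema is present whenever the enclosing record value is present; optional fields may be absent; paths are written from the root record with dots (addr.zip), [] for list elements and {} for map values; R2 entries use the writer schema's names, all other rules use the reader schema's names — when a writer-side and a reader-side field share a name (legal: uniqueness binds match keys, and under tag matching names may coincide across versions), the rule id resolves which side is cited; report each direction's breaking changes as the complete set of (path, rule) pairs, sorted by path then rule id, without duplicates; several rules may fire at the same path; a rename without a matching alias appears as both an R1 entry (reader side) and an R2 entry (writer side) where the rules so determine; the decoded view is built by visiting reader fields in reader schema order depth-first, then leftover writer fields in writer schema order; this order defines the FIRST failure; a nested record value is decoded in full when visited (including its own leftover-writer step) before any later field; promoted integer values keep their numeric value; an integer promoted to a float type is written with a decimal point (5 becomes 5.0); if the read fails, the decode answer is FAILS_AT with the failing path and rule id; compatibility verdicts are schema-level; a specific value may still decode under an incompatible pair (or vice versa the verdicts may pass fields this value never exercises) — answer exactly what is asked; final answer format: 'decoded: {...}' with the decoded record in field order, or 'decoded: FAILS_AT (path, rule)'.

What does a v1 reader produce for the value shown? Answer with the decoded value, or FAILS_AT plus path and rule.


arrows below run writer -> reader for Order
migrating the Order value to v1:
  codes := {}
  audit := null (not supplied -> null)
  latitude := -2.5 (no value, default fills)
  primary := false
  writer name: unmatched, discarded
  writer notes: unmatched, discarded
  => decoded: {"codes": {}, "audit": null, "latitude": -2.5, "primary": false}
checking off the Order differences that do not matter here:
  renamed field latitude to rating in record Order -> fires no rule on Order under this dialect and leaves the result unchanged
  added field name to record Order: optional string, tag 13 (in v2 it sits immediately before rating) -> fires no rule on Order under this dialect and leaves the result unchanged
  removed field email from record Money -> fires no rule on Order under this dialect and leaves the result unchanged
  added field notes to record Order: required string, tag 37 (in v2 it sits immediately before primary) -> shifts the Order verdicts, not this decode

decoded: {"codes": {}, "audit": null, "latitude": -2.5, "primary": false}


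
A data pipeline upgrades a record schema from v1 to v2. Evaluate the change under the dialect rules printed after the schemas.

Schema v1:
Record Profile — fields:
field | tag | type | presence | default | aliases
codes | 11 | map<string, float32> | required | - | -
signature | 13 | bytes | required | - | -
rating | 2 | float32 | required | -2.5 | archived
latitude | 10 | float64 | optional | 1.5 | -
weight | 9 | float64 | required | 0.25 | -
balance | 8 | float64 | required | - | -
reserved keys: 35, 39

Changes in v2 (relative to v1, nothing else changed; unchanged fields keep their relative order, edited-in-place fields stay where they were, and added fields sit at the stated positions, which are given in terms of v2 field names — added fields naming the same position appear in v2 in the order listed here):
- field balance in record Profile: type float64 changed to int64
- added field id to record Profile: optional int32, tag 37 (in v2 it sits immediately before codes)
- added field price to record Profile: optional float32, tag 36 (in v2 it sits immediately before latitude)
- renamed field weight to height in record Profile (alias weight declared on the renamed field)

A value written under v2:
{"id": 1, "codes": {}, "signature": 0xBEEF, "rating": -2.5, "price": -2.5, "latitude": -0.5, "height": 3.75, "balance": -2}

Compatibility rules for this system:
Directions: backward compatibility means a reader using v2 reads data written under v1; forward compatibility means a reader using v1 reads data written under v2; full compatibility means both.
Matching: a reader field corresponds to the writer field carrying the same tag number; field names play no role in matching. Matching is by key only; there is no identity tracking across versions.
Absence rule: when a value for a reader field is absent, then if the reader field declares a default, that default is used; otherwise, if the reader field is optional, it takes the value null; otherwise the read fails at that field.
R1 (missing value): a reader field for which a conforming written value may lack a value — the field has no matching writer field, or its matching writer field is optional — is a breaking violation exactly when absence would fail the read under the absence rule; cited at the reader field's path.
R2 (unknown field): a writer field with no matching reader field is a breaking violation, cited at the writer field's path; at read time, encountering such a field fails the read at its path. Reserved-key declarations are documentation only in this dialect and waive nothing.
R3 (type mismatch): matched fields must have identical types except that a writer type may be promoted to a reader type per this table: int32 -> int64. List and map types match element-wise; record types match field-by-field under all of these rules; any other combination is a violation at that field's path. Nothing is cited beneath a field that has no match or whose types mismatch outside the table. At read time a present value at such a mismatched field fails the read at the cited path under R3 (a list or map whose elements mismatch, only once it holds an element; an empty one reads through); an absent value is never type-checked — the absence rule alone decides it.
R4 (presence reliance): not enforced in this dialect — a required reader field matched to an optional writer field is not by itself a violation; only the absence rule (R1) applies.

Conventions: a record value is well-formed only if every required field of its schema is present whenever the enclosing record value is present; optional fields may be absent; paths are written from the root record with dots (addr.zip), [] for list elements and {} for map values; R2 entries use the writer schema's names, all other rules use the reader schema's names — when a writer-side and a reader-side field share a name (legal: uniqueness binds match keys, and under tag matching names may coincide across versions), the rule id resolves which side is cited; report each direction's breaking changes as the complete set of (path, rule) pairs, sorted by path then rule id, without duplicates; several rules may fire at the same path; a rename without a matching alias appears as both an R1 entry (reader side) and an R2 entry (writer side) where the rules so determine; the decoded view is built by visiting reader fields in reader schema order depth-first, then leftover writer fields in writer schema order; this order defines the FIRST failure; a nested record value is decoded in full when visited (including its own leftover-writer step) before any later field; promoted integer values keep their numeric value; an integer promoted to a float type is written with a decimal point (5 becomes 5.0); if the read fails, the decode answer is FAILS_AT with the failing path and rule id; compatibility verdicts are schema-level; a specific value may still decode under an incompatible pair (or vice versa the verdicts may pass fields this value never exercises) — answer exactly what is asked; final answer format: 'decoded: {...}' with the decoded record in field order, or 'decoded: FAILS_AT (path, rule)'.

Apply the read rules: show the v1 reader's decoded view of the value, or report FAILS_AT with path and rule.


the writer's type comes first in each Profile pair
decode walk for Profile under reader schema v1:
  codes := {}
  signature := 0xBEEF
  rating := -2.5
  latitude := -0.5
  weight := 3.75 (from writer height)
  read fails at balance under R3
  => FAILS_AT (balance, R3)
the rest of the Profile diff is inert for this question:
  added field id to record Profile: optional int32, tag 37 (in v2 it sits immediately before codes) -> changes Profile's schema-level verdicts only — the decode of this value is the same
  added field price to record Profile: optional float32, tag 36 (in v2 it sits immediately before latitude) -> changes Profile's schema-level verdicts only — the decode of this value is the same
  renamed field weight to height in record Profile (alias weight declared on the renamed field) -> fires no rule on Profile under this dialect and leaves the result unchanged

decoded: FAILS_AT (balance, R3)
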